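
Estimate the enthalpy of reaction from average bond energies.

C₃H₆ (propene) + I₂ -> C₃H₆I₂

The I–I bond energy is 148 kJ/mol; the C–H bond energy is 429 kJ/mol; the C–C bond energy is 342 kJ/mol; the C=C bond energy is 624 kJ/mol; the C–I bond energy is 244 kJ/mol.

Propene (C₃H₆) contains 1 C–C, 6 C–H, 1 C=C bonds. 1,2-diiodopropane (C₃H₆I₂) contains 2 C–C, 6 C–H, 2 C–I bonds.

Bonds broken (reactants):
  C–C: 1 × 342 = 342
  C–H: 6 × 429 = 2574
  C=C: 1 × 624 = 624
  I–I: 1 × 148 = 148
  Σ(broken) = 3688 kJ
Bonds formed (products):
  C–C: 2 × 342 = 684
  C–H: 6 × 429 = 2574
  C–I: 2 × 244 = 488
  Σ(formed) = 3746 kJ
ΔH = Σ(broken) − Σ(formed) = 3688 − 3746 = −58 kJ

ΔH ≈ −58 kJ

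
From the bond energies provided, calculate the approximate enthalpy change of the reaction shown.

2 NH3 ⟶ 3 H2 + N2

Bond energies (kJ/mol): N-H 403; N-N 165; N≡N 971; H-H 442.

Bonds broken (reactants):
  N-H: 6 × 403 = 2418
  Σ(broken) = 2418 kJ
Bonds formed (products):
  H-H: 3 × 442 = 1326
  N≡N: 1 × 971 = 971
  Σ(formed) = 2297 kJ
ΔH = Σ(broken) − Σ(formed) = 2418 − 2297 = +121 kJ

ΔH ≈ +121 kJ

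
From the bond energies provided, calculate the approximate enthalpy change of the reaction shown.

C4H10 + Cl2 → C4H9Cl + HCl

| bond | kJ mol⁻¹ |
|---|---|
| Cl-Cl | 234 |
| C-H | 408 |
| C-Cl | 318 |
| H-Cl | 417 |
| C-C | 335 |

Bonds broken (reactants):
  C-C: 3 × 335 = 1005
  C-H: 10 × 408 = 4080
  Cl-Cl: 1 × 234 = 234
  Σ(broken) = 5319 kJ
Bonds formed (products):
  C-C: 3 × 335 = 1005
  C-Cl: 1 × 318 = 318
  C-H: 9 × 408 = 3672
  H-Cl: 1 × 417 = 417
  Σ(formed) = 5412 kJ
ΔH = Σ(broken) − Σ(formed) = 5319 − 5412 = −93 kJ

ΔH ≈ −93 kJ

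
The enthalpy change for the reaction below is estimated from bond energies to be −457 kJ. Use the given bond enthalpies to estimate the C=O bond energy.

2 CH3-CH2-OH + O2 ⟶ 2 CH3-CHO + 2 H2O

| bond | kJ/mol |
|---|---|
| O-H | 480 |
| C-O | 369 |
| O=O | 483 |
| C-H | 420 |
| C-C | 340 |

Let D be the C=O bond energy.
Σ(broken) = 2×340 + 10×420 + 2×369 + 2×480 + 1×483 = 7061
Σ(formed) = 2×340 + 8×420 + 2×D + 4×480 = 5960 + 2D
ΔH = Σ(broken) − Σ(formed) = (7061) − (5960 + 2D) = +1101 − 2D
Setting this equal to −457 kJ gives 2D = 1558, so D = 779 kJ/mol.

D(C=O) ≈ 779 kJ/mol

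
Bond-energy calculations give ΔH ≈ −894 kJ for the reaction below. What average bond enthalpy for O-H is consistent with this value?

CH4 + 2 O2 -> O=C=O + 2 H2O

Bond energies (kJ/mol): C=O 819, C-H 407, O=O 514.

Let D be the O-H bond energy.
Σ(broken) = 4×407 + 2×514 = 2656
Σ(formed) = 2×819 + 4×D = 1638 + 4D
ΔH = Σ(broken) − Σ(formed) = (2656) − (1638 + 4D) = +1018 − 4D
Setting this equal to −894 kJ gives 4D = 1912, so D = 478 kJ/mol.

D(O-H) ≈ 478 kJ/mol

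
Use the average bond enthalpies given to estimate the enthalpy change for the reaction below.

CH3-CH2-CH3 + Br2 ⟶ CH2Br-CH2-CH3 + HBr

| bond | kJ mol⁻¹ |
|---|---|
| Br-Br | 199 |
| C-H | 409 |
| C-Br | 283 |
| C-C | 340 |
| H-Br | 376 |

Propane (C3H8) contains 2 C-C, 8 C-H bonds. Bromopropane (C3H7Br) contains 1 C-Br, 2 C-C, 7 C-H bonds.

Bonds broken (reactants):
  Br-Br: 1 × 199 = 199
  C-C: 2 × 340 = 680
  C-H: 8 × 409 = 3272
  Σ(broken) = 4151 kJ
Bonds formed (products):
  C-Br: 1 × 283 = 283
  C-C: 2 × 340 = 680
  C-H: 7 × 409 = 2863
  H-Br: 1 × 376 = 376
  Σ(formed) = 4202 kJ
ΔH = Σ(broken) − Σ(formed) = 4151 − 4202 = −51 kJ

ΔH ≈ −51 kJ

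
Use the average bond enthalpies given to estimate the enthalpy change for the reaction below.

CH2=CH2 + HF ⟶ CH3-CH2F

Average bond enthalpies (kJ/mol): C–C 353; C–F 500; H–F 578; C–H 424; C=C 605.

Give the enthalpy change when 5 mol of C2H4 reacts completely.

Bonds broken (reactants):
  C–H: 4 × 424 = 1696
  C=C: 1 × 605 = 605
  H–F: 1 × 578 = 578
  Σ(broken) = 2879 kJ
Bonds formed (products):
  C–C: 1 × 353 = 353
  C–F: 1 × 500 = 500
  C–H: 5 × 424 = 2120
  Σ(formed) = 2973 kJ
ΔH = Σ(broken) − Σ(formed) = 2879 − 2973 = −94 kJ
For 5× the reaction as written: 5 × (−94) = −470 kJ

ΔH = −470 kJ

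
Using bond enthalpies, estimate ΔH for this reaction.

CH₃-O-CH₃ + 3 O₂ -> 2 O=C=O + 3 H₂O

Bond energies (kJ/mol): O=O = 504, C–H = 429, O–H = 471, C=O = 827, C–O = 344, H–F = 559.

ΔH ≈ −1360 kJ

Bonds broken (reactants):
  C–H: 6 × 429 = 2574
  C–O: 2 × 344 = 688
  O=O: 3 × 504 = 1512
  Σ(broken) = 4774 kJ
Bonds formed (products):
  C=O: 4 × 827 = 3308
  O–H: 6 × 471 = 2826
  Σ(formed) = 6134 kJ
ΔH = Σ(broken) − Σ(formed) = 4774 − 6134 = −1360 kJ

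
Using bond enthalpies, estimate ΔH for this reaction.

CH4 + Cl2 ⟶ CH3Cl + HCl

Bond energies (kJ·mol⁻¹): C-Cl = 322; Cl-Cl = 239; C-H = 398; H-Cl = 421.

ΔH ≈ −106 kJ

Bonds broken (reactants):
  C-H: 4 × 398 = 1592
  Cl-Cl: 1 × 239 = 239
  Σ(broken) = 1831 kJ
Bonds formed (products):
  C-Cl: 1 × 322 = 322
  C-H: 3 × 398 = 1194
  H-Cl: 1 × 421 = 421
  Σ(formed) = 1937 kJ
ΔH = Σ(broken) − Σ(formed) = 1831 − 1937 = −106 kJ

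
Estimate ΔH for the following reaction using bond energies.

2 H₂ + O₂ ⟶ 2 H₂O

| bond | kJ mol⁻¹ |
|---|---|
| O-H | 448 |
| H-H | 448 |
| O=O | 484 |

ΔH ≈ −412 kJ

Bonds broken (reactants):
  H-H: 2 × 448 = 896
  O=O: 1 × 484 = 484
  Σ(broken) = 1380 kJ
Bonds formed (products):
  O-H: 4 × 448 = 1792
  Σ(formed) = 1792 kJ
ΔH = Σ(broken) − Σ(formed) = 1380 − 1792 = −412 kJ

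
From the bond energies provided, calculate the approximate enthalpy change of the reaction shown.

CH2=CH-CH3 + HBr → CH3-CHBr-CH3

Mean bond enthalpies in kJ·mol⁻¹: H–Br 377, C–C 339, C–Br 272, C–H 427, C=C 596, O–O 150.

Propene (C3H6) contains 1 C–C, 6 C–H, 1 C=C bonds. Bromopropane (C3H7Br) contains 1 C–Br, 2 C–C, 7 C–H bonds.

Bonds broken (reactants):
  C–C: 1 × 339 = 339
  C–H: 6 × 427 = 2562
  C=C: 1 × 596 = 596
  H–Br: 1 × 377 = 377
  Σ(broken) = 3874 kJ
Bonds formed (products):
  C–Br: 1 × 272 = 272
  C–C: 2 × 339 = 678
  C–H: 7 × 427 = 2989
  Σ(formed) = 3939 kJ
ΔH = Σ(broken) − Σ(formed) = 3874 − 3939 = −65 kJ

ΔH ≈ −65 kJ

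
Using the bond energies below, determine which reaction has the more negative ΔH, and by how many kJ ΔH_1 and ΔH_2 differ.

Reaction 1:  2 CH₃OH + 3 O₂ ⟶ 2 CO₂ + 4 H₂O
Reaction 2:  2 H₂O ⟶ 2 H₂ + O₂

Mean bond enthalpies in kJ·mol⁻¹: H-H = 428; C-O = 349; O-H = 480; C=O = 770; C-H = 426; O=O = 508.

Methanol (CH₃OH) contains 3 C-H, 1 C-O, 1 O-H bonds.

Reaction 1, by 1738 kJ

Reaction 1:
  Bonds broken (reactants):
    C-H: 6 × 426 = 2556
    C-O: 2 × 349 = 698
    O-H: 2 × 480 = 960
    O=O: 3 × 508 = 1524
    Σ(broken) = 5738 kJ
  Bonds formed (products):
    C=O: 4 × 770 = 3080
    O-H: 8 × 480 = 3840
    Σ(formed) = 6920 kJ
  ΔH_1 = 5738 − 6920 = −1182 kJ
Reaction 2:
  Bonds broken (reactants):
    O-H: 4 × 480 = 1920
    Σ(broken) = 1920 kJ
  Bonds formed (products):
    H-H: 2 × 428 = 856
    O=O: 1 × 508 = 508
    Σ(formed) = 1364 kJ
  ΔH_2 = 1920 − 1364 = +556 kJ
ΔH_1 − ΔH_2 = −1738 kJ, so reaction 1 has the more negative ΔH; |ΔH_1 − ΔH_2| = 1738 kJ.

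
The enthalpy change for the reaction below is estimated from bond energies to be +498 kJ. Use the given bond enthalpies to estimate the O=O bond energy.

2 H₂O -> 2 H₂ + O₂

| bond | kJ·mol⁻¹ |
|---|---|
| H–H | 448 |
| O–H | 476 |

Let D be the O=O bond energy.
Σ(broken) = 4×476 = 1904
Σ(formed) = 2×448 + 1×D = 896 + D
ΔH = Σ(broken) − Σ(formed) = (1904) − (896 + D) = +1008 − D
Setting this equal to +498 kJ gives D = 510 kJ/mol.

D(O=O) ≈ 510 kJ/mol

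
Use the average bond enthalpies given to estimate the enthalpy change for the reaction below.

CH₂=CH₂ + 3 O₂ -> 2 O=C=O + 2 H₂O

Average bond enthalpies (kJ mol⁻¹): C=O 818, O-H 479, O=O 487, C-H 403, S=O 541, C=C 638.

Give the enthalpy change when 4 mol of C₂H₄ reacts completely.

Bonds broken (reactants):
  C-H: 4 × 403 = 1612
  C=C: 1 × 638 = 638
  O=O: 3 × 487 = 1461
  Σ(broken) = 3711 kJ
Bonds formed (products):
  C=O: 4 × 818 = 3272
  O-H: 4 × 479 = 1916
  Σ(formed) = 5188 kJ
ΔH = Σ(broken) − Σ(formed) = 3711 − 5188 = −1477 kJ
For 4× the reaction as written: 4 × (−1477) = −5908 kJ

ΔH = −5908 kJ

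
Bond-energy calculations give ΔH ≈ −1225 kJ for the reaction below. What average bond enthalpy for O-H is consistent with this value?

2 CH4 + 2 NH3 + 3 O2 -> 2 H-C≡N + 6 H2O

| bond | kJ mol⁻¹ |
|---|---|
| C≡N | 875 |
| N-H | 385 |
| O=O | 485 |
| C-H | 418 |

Let D be the O-H bond energy.
Σ(broken) = 8×418 + 6×385 + 3×485 = 7109
Σ(formed) = 2×875 + 2×418 + 12×D = 2586 + 12D
ΔH = Σ(broken) − Σ(formed) = (7109) − (2586 + 12D) = +4523 − 12D
Setting this equal to −1225 kJ gives 12D = 5748, so D = 479 kJ/mol.

D(O-H) ≈ 479 kJ/mol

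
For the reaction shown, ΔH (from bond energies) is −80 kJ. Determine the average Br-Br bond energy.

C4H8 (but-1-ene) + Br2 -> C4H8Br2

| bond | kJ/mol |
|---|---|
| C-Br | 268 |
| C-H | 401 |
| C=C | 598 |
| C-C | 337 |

Let D be the Br-Br bond energy.
Σ(broken) = 1×D + 2×337 + 8×401 + 1×598 = 4480 + D
Σ(formed) = 2×268 + 3×337 + 8×401 = 4755
ΔH = Σ(broken) − Σ(formed) = (4480 + D) − (4755) = −275 + D
Setting this equal to −80 kJ gives D = 195 kJ/mol.

D(Br-Br) ≈ 195 kJ/mol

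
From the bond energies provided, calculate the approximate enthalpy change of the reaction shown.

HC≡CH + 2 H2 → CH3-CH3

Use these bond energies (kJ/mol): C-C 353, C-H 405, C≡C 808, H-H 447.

Bonds broken (reactants):
  C≡C: 1 × 808 = 808
  C-H: 2 × 405 = 810
  H-H: 2 × 447 = 894
  Σ(broken) = 2512 kJ
Bonds formed (products):
  C-C: 1 × 353 = 353
  C-H: 6 × 405 = 2430
  Σ(formed) = 2783 kJ
ΔH = Σ(broken) − Σ(formed) = 2512 − 2783 = −271 kJ

ΔH ≈ −271 kJ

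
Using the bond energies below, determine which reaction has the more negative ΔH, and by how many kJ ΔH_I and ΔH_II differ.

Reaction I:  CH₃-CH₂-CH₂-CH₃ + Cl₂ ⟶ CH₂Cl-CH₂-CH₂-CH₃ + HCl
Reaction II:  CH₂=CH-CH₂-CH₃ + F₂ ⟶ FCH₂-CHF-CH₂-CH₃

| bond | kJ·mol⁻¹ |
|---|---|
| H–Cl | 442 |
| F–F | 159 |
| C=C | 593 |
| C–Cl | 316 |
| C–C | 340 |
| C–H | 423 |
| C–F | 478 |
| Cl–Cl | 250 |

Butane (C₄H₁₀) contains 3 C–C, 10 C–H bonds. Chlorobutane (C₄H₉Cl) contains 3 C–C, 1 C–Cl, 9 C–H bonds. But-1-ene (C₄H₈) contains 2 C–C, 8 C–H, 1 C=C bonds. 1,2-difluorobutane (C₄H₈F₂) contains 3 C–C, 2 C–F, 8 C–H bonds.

Reaction II, by 459 kJ

Reaction I:
  Bonds broken (reactants):
    C–C: 3 × 340 = 1020
    C–H: 10 × 423 = 4230
    Cl–Cl: 1 × 250 = 250
    Σ(broken) = 5500 kJ
  Bonds formed (products):
    C–C: 3 × 340 = 1020
    C–Cl: 1 × 316 = 316
    C–H: 9 × 423 = 3807
    H–Cl: 1 × 442 = 442
    Σ(formed) = 5585 kJ
  ΔH_I = 5500 − 5585 = −85 kJ
Reaction II:
  Bonds broken (reactants):
    C–C: 2 × 340 = 680
    C–H: 8 × 423 = 3384
    C=C: 1 × 593 = 593
    F–F: 1 × 159 = 159
    Σ(broken) = 4816 kJ
  Bonds formed (products):
    C–C: 3 × 340 = 1020
    C–F: 2 × 478 = 956
    C–H: 8 × 423 = 3384
    Σ(formed) = 5360 kJ
  ΔH_II = 4816 − 5360 = −544 kJ
ΔH_I − ΔH_II = +459 kJ, so reaction II has the more negative ΔH; |ΔH_I − ΔH_II| = 459 kJ.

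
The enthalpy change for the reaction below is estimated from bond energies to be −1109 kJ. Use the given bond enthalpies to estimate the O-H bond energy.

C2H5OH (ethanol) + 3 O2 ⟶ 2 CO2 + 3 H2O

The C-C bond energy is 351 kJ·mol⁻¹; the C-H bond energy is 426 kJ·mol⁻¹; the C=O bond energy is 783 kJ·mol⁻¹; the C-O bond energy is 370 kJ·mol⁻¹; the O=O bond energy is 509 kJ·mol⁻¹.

Let D be the O-H bond energy.
Σ(broken) = 1×351 + 5×426 + 1×370 + 1×D + 3×509 = 4378 + D
Σ(formed) = 4×783 + 6×D = 3132 + 6D
ΔH = Σ(broken) − Σ(formed) = (4378 + D) − (3132 + 6D) = +1246 − 5D
Setting this equal to −1109 kJ gives 5D = 2355, so D = 471 kJ/mol.

D(O-H) ≈ 471 kJ/mol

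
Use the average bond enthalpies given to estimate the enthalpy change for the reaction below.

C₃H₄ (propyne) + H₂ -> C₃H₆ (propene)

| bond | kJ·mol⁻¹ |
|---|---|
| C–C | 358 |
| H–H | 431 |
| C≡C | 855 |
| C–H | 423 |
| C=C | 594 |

Bonds broken (reactants):
  C≡C: 1 × 855 = 855
  C–C: 1 × 358 = 358
  C–H: 4 × 423 = 1692
  H–H: 1 × 431 = 431
  Σ(broken) = 3336 kJ
Bonds formed (products):
  C–C: 1 × 358 = 358
  C–H: 6 × 423 = 2538
  C=C: 1 × 594 = 594
  Σ(formed) = 3490 kJ
ΔH = Σ(broken) − Σ(formed) = 3336 − 3490 = −154 kJ

ΔH ≈ −154 kJ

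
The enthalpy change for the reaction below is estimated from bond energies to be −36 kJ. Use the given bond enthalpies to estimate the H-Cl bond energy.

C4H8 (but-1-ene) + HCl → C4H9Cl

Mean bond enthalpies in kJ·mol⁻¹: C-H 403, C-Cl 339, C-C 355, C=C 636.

Let D be the H-Cl bond energy.
Σ(broken) = 2×355 + 8×403 + 1×636 + 1×D = 4570 + D
Σ(formed) = 3×355 + 1×339 + 9×403 = 5031
ΔH = Σ(broken) − Σ(formed) = (4570 + D) − (5031) = −461 + D
Setting this equal to −36 kJ gives D = 425 kJ/mol.

D(H-Cl) ≈ 425 kJ/mol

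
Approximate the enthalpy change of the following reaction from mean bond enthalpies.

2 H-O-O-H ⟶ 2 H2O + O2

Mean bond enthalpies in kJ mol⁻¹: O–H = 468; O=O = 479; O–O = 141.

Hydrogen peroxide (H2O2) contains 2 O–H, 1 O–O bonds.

Bonds broken (reactants):
  O–H: 4 × 468 = 1872
  O–O: 2 × 141 = 282
  Σ(broken) = 2154 kJ
Bonds formed (products):
  O–H: 4 × 468 = 1872
  O=O: 1 × 479 = 479
  Σ(formed) = 2351 kJ
ΔH = Σ(broken) − Σ(formed) = 2154 − 2351 = −197 kJ

ΔH ≈ −197 kJ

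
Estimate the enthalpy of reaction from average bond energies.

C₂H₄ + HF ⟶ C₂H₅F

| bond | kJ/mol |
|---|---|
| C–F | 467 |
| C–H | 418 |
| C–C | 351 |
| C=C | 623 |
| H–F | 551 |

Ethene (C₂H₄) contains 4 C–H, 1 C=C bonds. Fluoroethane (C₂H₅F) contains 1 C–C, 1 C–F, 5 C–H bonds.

Bonds broken (reactants):
  C–H: 4 × 418 = 1672
  C=C: 1 × 623 = 623
  H–F: 1 × 551 = 551
  Σ(broken) = 2846 kJ
Bonds formed (products):
  C–C: 1 × 351 = 351
  C–F: 1 × 467 = 467
  C–H: 5 × 418 = 2090
  Σ(formed) = 2908 kJ
ΔH = Σ(broken) − Σ(formed) = 2846 − 2908 = −62 kJ

ΔH ≈ −62 kJ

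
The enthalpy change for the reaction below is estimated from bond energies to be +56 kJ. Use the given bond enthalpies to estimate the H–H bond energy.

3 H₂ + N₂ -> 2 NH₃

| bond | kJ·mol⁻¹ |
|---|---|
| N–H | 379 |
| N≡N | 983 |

D(H–H) ≈ 449 kJ/mol

Let D be the H–H bond energy.
Σ(broken) = 3×D + 1×983 = 983 + 3D
Σ(formed) = 6×379 = 2274
ΔH = Σ(broken) − Σ(formed) = (983 + 3D) − (2274) = −1291 + 3D
Setting this equal to +56 kJ gives 3D = 1347, so D = 449 kJ/mol.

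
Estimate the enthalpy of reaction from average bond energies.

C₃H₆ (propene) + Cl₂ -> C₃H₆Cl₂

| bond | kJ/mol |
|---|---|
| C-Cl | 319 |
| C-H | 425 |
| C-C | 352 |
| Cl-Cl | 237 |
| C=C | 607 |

ΔH ≈ −146 kJ

Bonds broken (reactants):
  C-C: 1 × 352 = 352
  C-H: 6 × 425 = 2550
  C=C: 1 × 607 = 607
  Cl-Cl: 1 × 237 = 237
  Σ(broken) = 3746 kJ
Bonds formed (products):
  C-C: 2 × 352 = 704
  C-Cl: 2 × 319 = 638
  C-H: 6 × 425 = 2550
  Σ(formed) = 3892 kJ
ΔH = Σ(broken) − Σ(formed) = 3746 − 3892 = −146 kJ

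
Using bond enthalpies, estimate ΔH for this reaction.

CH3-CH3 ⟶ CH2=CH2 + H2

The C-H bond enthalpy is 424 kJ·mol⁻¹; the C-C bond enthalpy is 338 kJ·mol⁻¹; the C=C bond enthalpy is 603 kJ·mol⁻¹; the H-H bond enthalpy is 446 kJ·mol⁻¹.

ΔH ≈ +137 kJ

Bonds broken (reactants):
  C-C: 1 × 338 = 338
  C-H: 6 × 424 = 2544
  Σ(broken) = 2882 kJ
Bonds formed (products):
  C-H: 4 × 424 = 1696
  C=C: 1 × 603 = 603
  H-H: 1 × 446 = 446
  Σ(formed) = 2745 kJ
ΔH = Σ(broken) − Σ(formed) = 2882 − 2745 = +137 kJ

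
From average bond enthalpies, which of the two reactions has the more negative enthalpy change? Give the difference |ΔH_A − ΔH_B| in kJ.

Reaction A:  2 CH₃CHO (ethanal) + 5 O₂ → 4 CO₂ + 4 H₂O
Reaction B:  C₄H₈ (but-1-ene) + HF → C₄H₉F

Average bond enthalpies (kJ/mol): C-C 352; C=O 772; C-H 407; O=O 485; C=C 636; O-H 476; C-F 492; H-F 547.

Reaction A, by 1987 kJ

Reaction A:
  Bonds broken (reactants):
    C-C: 2 × 352 = 704
    C-H: 8 × 407 = 3256
    C=O: 2 × 772 = 1544
    O=O: 5 × 485 = 2425
    Σ(broken) = 7929 kJ
  Bonds formed (products):
    C=O: 8 × 772 = 6176
    O-H: 8 × 476 = 3808
    Σ(formed) = 9984 kJ
  ΔH_A = 7929 − 9984 = −2055 kJ
Reaction B:
  Bonds broken (reactants):
    C-C: 2 × 352 = 704
    C-H: 8 × 407 = 3256
    C=C: 1 × 636 = 636
    H-F: 1 × 547 = 547
    Σ(broken) = 5143 kJ
  Bonds formed (products):
    C-C: 3 × 352 = 1056
    C-F: 1 × 492 = 492
    C-H: 9 × 407 = 3663
    Σ(formed) = 5211 kJ
  ΔH_B = 5143 − 5211 = −68 kJ
ΔH_A − ΔH_B = −1987 kJ, so reaction A has the more negative ΔH; |ΔH_A − ΔH_B| = 1987 kJ.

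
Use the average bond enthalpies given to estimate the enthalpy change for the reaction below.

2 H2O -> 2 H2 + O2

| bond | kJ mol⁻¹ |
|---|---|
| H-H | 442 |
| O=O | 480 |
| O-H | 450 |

Bonds broken (reactants):
  O-H: 4 × 450 = 1800
  Σ(broken) = 1800 kJ
Bonds formed (products):
  H-H: 2 × 442 = 884
  O=O: 1 × 480 = 480
  Σ(formed) = 1364 kJ
ΔH = Σ(broken) − Σ(formed) = 1800 − 1364 = +436 kJ

ΔH ≈ +436 kJ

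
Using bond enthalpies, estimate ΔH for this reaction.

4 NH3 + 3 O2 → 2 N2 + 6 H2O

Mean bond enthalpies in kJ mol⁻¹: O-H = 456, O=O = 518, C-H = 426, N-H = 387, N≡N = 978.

Bonds broken (reactants):
  N-H: 12 × 387 = 4644
  O=O: 3 × 518 = 1554
  Σ(broken) = 6198 kJ
Bonds formed (products):
  N≡N: 2 × 978 = 1956
  O-H: 12 × 456 = 5472
  Σ(formed) = 7428 kJ
ΔH = Σ(broken) − Σ(formed) = 6198 − 7428 = −1230 kJ

ΔH ≈ −1230 kJ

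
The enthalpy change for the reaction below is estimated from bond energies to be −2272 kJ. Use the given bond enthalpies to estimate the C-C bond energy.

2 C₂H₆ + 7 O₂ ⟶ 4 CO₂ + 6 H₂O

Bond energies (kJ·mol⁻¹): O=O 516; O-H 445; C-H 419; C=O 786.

Let D be the C-C bond energy.
Σ(broken) = 2×D + 12×419 + 7×516 = 8640 + 2D
Σ(formed) = 8×786 + 12×445 = 11628
ΔH = Σ(broken) − Σ(formed) = (8640 + 2D) − (11628) = −2988 + 2D
Setting this equal to −2272 kJ gives 2D = 716, so D = 358 kJ/mol.

D(C-C) ≈ 358 kJ/mol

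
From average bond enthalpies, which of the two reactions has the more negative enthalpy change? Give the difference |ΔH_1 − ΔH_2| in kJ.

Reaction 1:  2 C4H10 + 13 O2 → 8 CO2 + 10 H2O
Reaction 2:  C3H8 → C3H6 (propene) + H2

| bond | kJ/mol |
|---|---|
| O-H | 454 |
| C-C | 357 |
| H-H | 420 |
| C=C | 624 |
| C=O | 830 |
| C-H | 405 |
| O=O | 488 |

Reaction 1, by 5897 kJ

Reaction 1:
  Bonds broken (reactants):
    C-C: 6 × 357 = 2142
    C-H: 20 × 405 = 8100
    O=O: 13 × 488 = 6344
    Σ(broken) = 16586 kJ
  Bonds formed (products):
    C=O: 16 × 830 = 13280
    O-H: 20 × 454 = 9080
    Σ(formed) = 22360 kJ
  ΔH_1 = 16586 − 22360 = −5774 kJ
Reaction 2:
  Bonds broken (reactants):
    C-C: 2 × 357 = 714
    C-H: 8 × 405 = 3240
    Σ(broken) = 3954 kJ
  Bonds formed (products):
    C-C: 1 × 357 = 357
    C-H: 6 × 405 = 2430
    C=C: 1 × 624 = 624
    H-H: 1 × 420 = 420
    Σ(formed) = 3831 kJ
  ΔH_2 = 3954 − 3831 = +123 kJ
ΔH_1 − ΔH_2 = −5897 kJ, so reaction 1 has the more negative ΔH; |ΔH_1 − ΔH_2| = 5897 kJ.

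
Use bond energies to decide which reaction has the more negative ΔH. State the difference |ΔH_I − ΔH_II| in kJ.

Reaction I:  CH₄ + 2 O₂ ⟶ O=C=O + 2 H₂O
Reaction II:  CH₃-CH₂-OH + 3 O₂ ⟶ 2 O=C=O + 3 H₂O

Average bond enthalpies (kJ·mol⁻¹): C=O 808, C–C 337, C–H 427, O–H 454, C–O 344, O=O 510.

Reaction I:
  Bonds broken (reactants):
    C–H: 4 × 427 = 1708
    O=O: 2 × 510 = 1020
    Σ(broken) = 2728 kJ
  Bonds formed (products):
    C=O: 2 × 808 = 1616
    O–H: 4 × 454 = 1816
    Σ(formed) = 3432 kJ
  ΔH_I = 2728 − 3432 = −704 kJ
Reaction II:
  Bonds broken (reactants):
    C–C: 1 × 337 = 337
    C–H: 5 × 427 = 2135
    C–O: 1 × 344 = 344
    O–H: 1 × 454 = 454
    O=O: 3 × 510 = 1530
    Σ(broken) = 4800 kJ
  Bonds formed (products):
    C=O: 4 × 808 = 3232
    O–H: 6 × 454 = 2724
    Σ(formed) = 5956 kJ
  ΔH_II = 4800 − 5956 = −1156 kJ
ΔH_I − ΔH_II = +452 kJ, so reaction II has the more negative ΔH; |ΔH_I − ΔH_II| = 452 kJ.

Reaction II, by 452 kJ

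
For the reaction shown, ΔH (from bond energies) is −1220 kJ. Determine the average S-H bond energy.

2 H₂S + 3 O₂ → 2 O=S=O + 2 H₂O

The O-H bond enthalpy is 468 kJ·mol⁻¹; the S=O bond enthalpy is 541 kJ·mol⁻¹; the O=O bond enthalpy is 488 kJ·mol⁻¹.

D(S-H) ≈ 338 kJ/mol

Let D be the S-H bond energy.
Σ(broken) = 3×488 + 4×D = 1464 + 4D
Σ(formed) = 4×468 + 4×541 = 4036
ΔH = Σ(broken) − Σ(formed) = (1464 + 4D) − (4036) = −2572 + 4D
Setting this equal to −1220 kJ gives 4D = 1352, so D = 338 kJ/mol.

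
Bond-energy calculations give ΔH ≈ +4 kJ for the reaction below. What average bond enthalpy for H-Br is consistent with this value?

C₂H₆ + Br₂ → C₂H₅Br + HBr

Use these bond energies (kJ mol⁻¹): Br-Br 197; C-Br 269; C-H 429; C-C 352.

D(H-Br) ≈ 353 kJ/mol

Let D be the H-Br bond energy.
Σ(broken) = 1×197 + 1×352 + 6×429 = 3123
Σ(formed) = 1×269 + 1×352 + 5×429 + 1×D = 2766 + D
ΔH = Σ(broken) − Σ(formed) = (3123) − (2766 + D) = +357 − D
Setting this equal to +4 kJ gives D = 353 kJ/mol.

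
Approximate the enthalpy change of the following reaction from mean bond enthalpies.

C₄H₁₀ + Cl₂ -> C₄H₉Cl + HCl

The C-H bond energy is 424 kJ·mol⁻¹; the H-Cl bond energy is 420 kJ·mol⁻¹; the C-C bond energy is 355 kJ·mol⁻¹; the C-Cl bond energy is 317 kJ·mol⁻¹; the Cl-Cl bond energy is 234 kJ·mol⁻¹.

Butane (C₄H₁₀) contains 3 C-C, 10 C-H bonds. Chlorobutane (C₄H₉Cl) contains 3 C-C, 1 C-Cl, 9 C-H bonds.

Bonds broken (reactants):
  C-C: 3 × 355 = 1065
  C-H: 10 × 424 = 4240
  Cl-Cl: 1 × 234 = 234
  Σ(broken) = 5539 kJ
Bonds formed (products):
  C-C: 3 × 355 = 1065
  C-Cl: 1 × 317 = 317
  C-H: 9 × 424 = 3816
  H-Cl: 1 × 420 = 420
  Σ(formed) = 5618 kJ
ΔH = Σ(broken) − Σ(formed) = 5539 − 5618 = −79 kJ

ΔH ≈ −79 kJ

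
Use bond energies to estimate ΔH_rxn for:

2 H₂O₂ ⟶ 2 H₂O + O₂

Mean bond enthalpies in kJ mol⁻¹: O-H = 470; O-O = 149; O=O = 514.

ΔH ≈ −216 kJ

Bonds broken (reactants):
  O-H: 4 × 470 = 1880
  O-O: 2 × 149 = 298
  Σ(broken) = 2178 kJ
Bonds formed (products):
  O-H: 4 × 470 = 1880
  O=O: 1 × 514 = 514
  Σ(formed) = 2394 kJ
ΔH = Σ(broken) − Σ(formed) = 2178 − 2394 = −216 kJ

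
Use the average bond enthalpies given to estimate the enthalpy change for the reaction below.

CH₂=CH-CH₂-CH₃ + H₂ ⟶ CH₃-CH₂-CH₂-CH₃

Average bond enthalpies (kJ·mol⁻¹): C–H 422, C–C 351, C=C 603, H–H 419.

ΔH ≈ −173 kJ

Bonds broken (reactants):
  C–C: 2 × 351 = 702
  C–H: 8 × 422 = 3376
  C=C: 1 × 603 = 603
  H–H: 1 × 419 = 419
  Σ(broken) = 5100 kJ
Bonds formed (products):
  C–C: 3 × 351 = 1053
  C–H: 10 × 422 = 4220
  Σ(formed) = 5273 kJ
ΔH = Σ(broken) − Σ(formed) = 5100 − 5273 = −173 kJ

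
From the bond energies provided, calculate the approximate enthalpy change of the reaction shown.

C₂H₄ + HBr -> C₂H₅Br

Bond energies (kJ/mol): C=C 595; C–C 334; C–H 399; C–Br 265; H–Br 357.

Bonds broken (reactants):
  C–H: 4 × 399 = 1596
  C=C: 1 × 595 = 595
  H–Br: 1 × 357 = 357
  Σ(broken) = 2548 kJ
Bonds formed (products):
  C–Br: 1 × 265 = 265
  C–C: 1 × 334 = 334
  C–H: 5 × 399 = 1995
  Σ(formed) = 2594 kJ
ΔH = Σ(broken) − Σ(formed) = 2548 − 2594 = −46 kJ

ΔH ≈ −46 kJ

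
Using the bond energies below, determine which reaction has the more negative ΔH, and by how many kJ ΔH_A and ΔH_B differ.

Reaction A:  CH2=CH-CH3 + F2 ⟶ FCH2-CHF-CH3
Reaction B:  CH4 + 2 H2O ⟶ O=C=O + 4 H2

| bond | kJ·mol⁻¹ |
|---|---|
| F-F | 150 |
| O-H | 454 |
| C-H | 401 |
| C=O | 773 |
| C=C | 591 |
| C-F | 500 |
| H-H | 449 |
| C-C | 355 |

Reaction A, by 692 kJ

Reaction A:
  Bonds broken (reactants):
    C-C: 1 × 355 = 355
    C-H: 6 × 401 = 2406
    C=C: 1 × 591 = 591
    F-F: 1 × 150 = 150
    Σ(broken) = 3502 kJ
  Bonds formed (products):
    C-C: 2 × 355 = 710
    C-F: 2 × 500 = 1000
    C-H: 6 × 401 = 2406
    Σ(formed) = 4116 kJ
  ΔH_A = 3502 − 4116 = −614 kJ
Reaction B:
  Bonds broken (reactants):
    C-H: 4 × 401 = 1604
    O-H: 4 × 454 = 1816
    Σ(broken) = 3420 kJ
  Bonds formed (products):
    C=O: 2 × 773 = 1546
    H-H: 4 × 449 = 1796
    Σ(formed) = 3342 kJ
  ΔH_B = 3420 − 3342 = +78 kJ
ΔH_A − ΔH_B = −692 kJ, so reaction A has the more negative ΔH; |ΔH_A − ΔH_B| = 692 kJ.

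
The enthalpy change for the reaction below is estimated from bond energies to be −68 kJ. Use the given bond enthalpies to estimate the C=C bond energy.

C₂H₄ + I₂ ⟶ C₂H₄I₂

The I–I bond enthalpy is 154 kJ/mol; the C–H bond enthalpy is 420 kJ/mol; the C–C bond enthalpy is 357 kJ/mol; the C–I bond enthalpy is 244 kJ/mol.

Let D be the C=C bond energy.
Σ(broken) = 4×420 + 1×D + 1×154 = 1834 + D
Σ(formed) = 1×357 + 4×420 + 2×244 = 2525
ΔH = Σ(broken) − Σ(formed) = (1834 + D) − (2525) = −691 + D
Setting this equal to −68 kJ gives D = 623 kJ/mol.

D(C=C) ≈ 623 kJ/mol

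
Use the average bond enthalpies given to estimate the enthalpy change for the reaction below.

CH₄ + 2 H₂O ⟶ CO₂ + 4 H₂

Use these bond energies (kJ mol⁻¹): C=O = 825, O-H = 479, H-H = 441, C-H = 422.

ΔH ≈ +190 kJ

Bonds broken (reactants):
  C-H: 4 × 422 = 1688
  O-H: 4 × 479 = 1916
  Σ(broken) = 3604 kJ
Bonds formed (products):
  C=O: 2 × 825 = 1650
  H-H: 4 × 441 = 1764
  Σ(formed) = 3414 kJ
ΔH = Σ(broken) − Σ(formed) = 3604 − 3414 = +190 kJ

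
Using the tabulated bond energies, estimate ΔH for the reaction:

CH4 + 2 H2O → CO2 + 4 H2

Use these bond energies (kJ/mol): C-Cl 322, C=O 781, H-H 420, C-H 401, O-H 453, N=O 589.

Bonds broken (reactants):
  C-H: 4 × 401 = 1604
  O-H: 4 × 453 = 1812
  Σ(broken) = 3416 kJ
Bonds formed (products):
  C=O: 2 × 781 = 1562
  H-H: 4 × 420 = 1680
  Σ(formed) = 3242 kJ
ΔH = Σ(broken) − Σ(formed) = 3416 − 3242 = +174 kJ

ΔH ≈ +174 kJ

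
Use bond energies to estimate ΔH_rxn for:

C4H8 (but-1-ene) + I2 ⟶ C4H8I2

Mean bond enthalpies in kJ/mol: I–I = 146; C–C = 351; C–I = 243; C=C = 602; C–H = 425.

ΔH ≈ −89 kJ

Bonds broken (reactants):
  C–C: 2 × 351 = 702
  C–H: 8 × 425 = 3400
  C=C: 1 × 602 = 602
  I–I: 1 × 146 = 146
  Σ(broken) = 4850 kJ
Bonds formed (products):
  C–C: 3 × 351 = 1053
  C–H: 8 × 425 = 3400
  C–I: 2 × 243 = 486
  Σ(formed) = 4939 kJ
ΔH = Σ(broken) − Σ(formed) = 4850 − 4939 = −89 kJ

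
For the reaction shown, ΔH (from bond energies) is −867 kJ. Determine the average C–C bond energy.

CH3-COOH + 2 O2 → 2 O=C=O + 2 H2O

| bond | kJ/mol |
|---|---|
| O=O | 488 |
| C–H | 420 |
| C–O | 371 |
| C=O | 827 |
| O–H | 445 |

D(C–C) ≈ 342 kJ/mol

Let D be the C–C bond energy.
Σ(broken) = 1×D + 3×420 + 1×371 + 1×827 + 1×445 + 2×488 = 3879 + D
Σ(formed) = 4×827 + 4×445 = 5088
ΔH = Σ(broken) − Σ(formed) = (3879 + D) − (5088) = −1209 + D
Setting this equal to −867 kJ gives D = 342 kJ/mol.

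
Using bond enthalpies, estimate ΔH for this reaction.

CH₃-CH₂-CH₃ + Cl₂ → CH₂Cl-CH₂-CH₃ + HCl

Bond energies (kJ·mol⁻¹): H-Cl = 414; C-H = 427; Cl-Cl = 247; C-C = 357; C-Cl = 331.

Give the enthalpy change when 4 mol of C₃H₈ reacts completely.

Bonds broken (reactants):
  C-C: 2 × 357 = 714
  C-H: 8 × 427 = 3416
  Cl-Cl: 1 × 247 = 247
  Σ(broken) = 4377 kJ
Bonds formed (products):
  C-C: 2 × 357 = 714
  C-Cl: 1 × 331 = 331
  C-H: 7 × 427 = 2989
  H-Cl: 1 × 414 = 414
  Σ(formed) = 4448 kJ
ΔH = Σ(broken) − Σ(formed) = 4377 − 4448 = −71 kJ
For 4× the reaction as written: 4 × (−71) = −284 kJ

ΔH = −284 kJ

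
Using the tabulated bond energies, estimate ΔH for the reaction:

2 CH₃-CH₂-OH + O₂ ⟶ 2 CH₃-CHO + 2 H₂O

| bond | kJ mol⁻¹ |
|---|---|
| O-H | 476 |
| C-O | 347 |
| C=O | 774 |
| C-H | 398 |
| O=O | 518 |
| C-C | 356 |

Bonds broken (reactants):
  C-C: 2 × 356 = 712
  C-H: 10 × 398 = 3980
  C-O: 2 × 347 = 694
  O-H: 2 × 476 = 952
  O=O: 1 × 518 = 518
  Σ(broken) = 6856 kJ
Bonds formed (products):
  C-C: 2 × 356 = 712
  C-H: 8 × 398 = 3184
  C=O: 2 × 774 = 1548
  O-H: 4 × 476 = 1904
  Σ(formed) = 7348 kJ
ΔH = Σ(broken) − Σ(formed) = 6856 − 7348 = −492 kJ

ΔH ≈ −492 kJ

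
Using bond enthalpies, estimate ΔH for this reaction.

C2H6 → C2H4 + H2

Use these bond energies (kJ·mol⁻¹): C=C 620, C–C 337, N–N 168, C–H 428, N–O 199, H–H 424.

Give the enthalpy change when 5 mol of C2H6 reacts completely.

Bonds broken (reactants):
  C–C: 1 × 337 = 337
  C–H: 6 × 428 = 2568
  Σ(broken) = 2905 kJ
Bonds formed (products):
  C–H: 4 × 428 = 1712
  C=C: 1 × 620 = 620
  H–H: 1 × 424 = 424
  Σ(formed) = 2756 kJ
ΔH = Σ(broken) − Σ(formed) = 2905 − 2756 = +149 kJ
For 5× the reaction as written: 5 × (+149) = +745 kJ

ΔH = +745 kJ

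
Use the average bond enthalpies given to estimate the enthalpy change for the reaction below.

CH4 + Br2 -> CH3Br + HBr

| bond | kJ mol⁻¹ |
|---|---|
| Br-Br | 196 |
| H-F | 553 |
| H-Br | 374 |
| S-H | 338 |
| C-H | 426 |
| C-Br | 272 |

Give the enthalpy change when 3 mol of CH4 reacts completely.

ΔH = −72 kJ

Bonds broken (reactants):
  Br-Br: 1 × 196 = 196
  C-H: 4 × 426 = 1704
  Σ(broken) = 1900 kJ
Bonds formed (products):
  C-Br: 1 × 272 = 272
  C-H: 3 × 426 = 1278
  H-Br: 1 × 374 = 374
  Σ(formed) = 1924 kJ
ΔH = Σ(broken) − Σ(formed) = 1900 − 1924 = −24 kJ
For 3× the reaction as written: 3 × (−24) = −72 kJ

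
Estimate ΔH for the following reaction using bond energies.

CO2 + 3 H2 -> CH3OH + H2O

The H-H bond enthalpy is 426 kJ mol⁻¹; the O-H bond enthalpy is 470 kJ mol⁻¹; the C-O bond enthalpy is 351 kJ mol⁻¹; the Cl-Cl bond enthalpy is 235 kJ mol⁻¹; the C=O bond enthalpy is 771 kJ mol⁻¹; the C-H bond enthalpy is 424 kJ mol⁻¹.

Bonds broken (reactants):
  C=O: 2 × 771 = 1542
  H-H: 3 × 426 = 1278
  Σ(broken) = 2820 kJ
Bonds formed (products):
  C-H: 3 × 424 = 1272
  C-O: 1 × 351 = 351
  O-H: 3 × 470 = 1410
  Σ(formed) = 3033 kJ
ΔH = Σ(broken) − Σ(formed) = 2820 − 3033 = −213 kJ

ΔH ≈ −213 kJ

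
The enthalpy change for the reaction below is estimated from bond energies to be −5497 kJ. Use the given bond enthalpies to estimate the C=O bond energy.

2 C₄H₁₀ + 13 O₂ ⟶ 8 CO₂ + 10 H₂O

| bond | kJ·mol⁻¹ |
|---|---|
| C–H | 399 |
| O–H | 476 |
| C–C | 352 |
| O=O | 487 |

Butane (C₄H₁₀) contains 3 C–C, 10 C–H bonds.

D(C=O) ≈ 775 kJ/mol

Let D be the C=O bond energy.
Σ(broken) = 6×352 + 20×399 + 13×487 = 16423
Σ(formed) = 16×D + 20×476 = 9520 + 16D
ΔH = Σ(broken) − Σ(formed) = (16423) − (9520 + 16D) = +6903 − 16D
Setting this equal to −5497 kJ gives 16D = 12400, so D = 775 kJ/mol.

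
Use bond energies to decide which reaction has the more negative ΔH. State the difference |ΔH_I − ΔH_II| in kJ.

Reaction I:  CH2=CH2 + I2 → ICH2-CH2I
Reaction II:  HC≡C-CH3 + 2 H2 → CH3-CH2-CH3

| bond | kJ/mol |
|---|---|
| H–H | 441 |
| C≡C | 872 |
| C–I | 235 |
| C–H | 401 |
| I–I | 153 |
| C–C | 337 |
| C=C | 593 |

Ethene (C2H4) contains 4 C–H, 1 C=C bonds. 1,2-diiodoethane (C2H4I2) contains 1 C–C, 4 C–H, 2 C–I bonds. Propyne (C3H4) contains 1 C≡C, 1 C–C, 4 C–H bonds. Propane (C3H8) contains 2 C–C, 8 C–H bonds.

Reaction I:
  Bonds broken (reactants):
    C–H: 4 × 401 = 1604
    C=C: 1 × 593 = 593
    I–I: 1 × 153 = 153
    Σ(broken) = 2350 kJ
  Bonds formed (products):
    C–C: 1 × 337 = 337
    C–H: 4 × 401 = 1604
    C–I: 2 × 235 = 470
    Σ(formed) = 2411 kJ
  ΔH_I = 2350 − 2411 = −61 kJ
Reaction II:
  Bonds broken (reactants):
    C≡C: 1 × 872 = 872
    C–C: 1 × 337 = 337
    C–H: 4 × 401 = 1604
    H–H: 2 × 441 = 882
    Σ(broken) = 3695 kJ
  Bonds formed (products):
    C–C: 2 × 337 = 674
    C–H: 8 × 401 = 3208
    Σ(formed) = 3882 kJ
  ΔH_II = 3695 − 3882 = −187 kJ
ΔH_I − ΔH_II = +126 kJ, so reaction II has the more negative ΔH; |ΔH_I − ΔH_II| = 126 kJ.

Reaction II, by 126 kJ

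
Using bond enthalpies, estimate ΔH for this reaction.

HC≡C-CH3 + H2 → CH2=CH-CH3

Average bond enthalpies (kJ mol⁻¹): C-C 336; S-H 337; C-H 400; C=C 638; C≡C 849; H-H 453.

Bonds broken (reactants):
  C≡C: 1 × 849 = 849
  C-C: 1 × 336 = 336
  C-H: 4 × 400 = 1600
  H-H: 1 × 453 = 453
  Σ(broken) = 3238 kJ
Bonds formed (products):
  C-C: 1 × 336 = 336
  C-H: 6 × 400 = 2400
  C=C: 1 × 638 = 638
  Σ(formed) = 3374 kJ
ΔH = Σ(broken) − Σ(formed) = 3238 − 3374 = −136 kJ

ΔH ≈ −136 kJ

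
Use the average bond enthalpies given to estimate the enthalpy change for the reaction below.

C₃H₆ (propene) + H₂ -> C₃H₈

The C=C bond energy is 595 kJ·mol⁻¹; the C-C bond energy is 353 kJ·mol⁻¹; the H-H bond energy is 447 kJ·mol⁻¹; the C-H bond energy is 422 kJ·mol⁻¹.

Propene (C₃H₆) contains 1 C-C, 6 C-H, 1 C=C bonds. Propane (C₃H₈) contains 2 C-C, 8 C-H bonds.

ΔH ≈ −155 kJ

Bonds broken (reactants):
  C-C: 1 × 353 = 353
  C-H: 6 × 422 = 2532
  C=C: 1 × 595 = 595
  H-H: 1 × 447 = 447
  Σ(broken) = 3927 kJ
Bonds formed (products):
  C-C: 2 × 353 = 706
  C-H: 8 × 422 = 3376
  Σ(formed) = 4082 kJ
ΔH = Σ(broken) − Σ(formed) = 3927 − 4082 = −155 kJ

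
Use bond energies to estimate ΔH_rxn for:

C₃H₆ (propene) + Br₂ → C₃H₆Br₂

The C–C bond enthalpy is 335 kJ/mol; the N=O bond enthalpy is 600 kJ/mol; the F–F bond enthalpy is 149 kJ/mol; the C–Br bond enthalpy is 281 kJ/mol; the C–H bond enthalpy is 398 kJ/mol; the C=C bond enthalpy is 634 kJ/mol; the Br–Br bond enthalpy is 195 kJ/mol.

Bonds broken (reactants):
  Br–Br: 1 × 195 = 195
  C–C: 1 × 335 = 335
  C–H: 6 × 398 = 2388
  C=C: 1 × 634 = 634
  Σ(broken) = 3552 kJ
Bonds formed (products):
  C–Br: 2 × 281 = 562
  C–C: 2 × 335 = 670
  C–H: 6 × 398 = 2388
  Σ(formed) = 3620 kJ
ΔH = Σ(broken) − Σ(formed) = 3552 − 3620 = −68 kJ

ΔH ≈ −68 kJ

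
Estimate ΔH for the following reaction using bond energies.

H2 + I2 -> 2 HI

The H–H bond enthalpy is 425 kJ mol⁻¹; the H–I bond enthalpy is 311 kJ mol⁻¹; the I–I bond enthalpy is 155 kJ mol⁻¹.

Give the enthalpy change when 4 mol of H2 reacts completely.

Bonds broken (reactants):
  H–H: 1 × 425 = 425
  I–I: 1 × 155 = 155
  Σ(broken) = 580 kJ
Bonds formed (products):
  H–I: 2 × 311 = 622
  Σ(formed) = 622 kJ
ΔH = Σ(broken) − Σ(formed) = 580 − 622 = −42 kJ
For 4× the reaction as written: 4 × (−42) = −168 kJ

ΔH = −168 kJ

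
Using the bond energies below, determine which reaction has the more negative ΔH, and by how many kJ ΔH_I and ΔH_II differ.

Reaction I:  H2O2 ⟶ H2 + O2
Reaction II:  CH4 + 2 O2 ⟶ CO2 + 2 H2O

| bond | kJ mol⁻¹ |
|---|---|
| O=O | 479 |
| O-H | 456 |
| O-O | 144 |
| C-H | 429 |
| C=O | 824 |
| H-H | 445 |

Reaction I:
  Bonds broken (reactants):
    O-H: 2 × 456 = 912
    O-O: 1 × 144 = 144
    Σ(broken) = 1056 kJ
  Bonds formed (products):
    H-H: 1 × 445 = 445
    O=O: 1 × 479 = 479
    Σ(formed) = 924 kJ
  ΔH_I = 1056 − 924 = +132 kJ
Reaction II:
  Bonds broken (reactants):
    C-H: 4 × 429 = 1716
    O=O: 2 × 479 = 958
    Σ(broken) = 2674 kJ
  Bonds formed (products):
    C=O: 2 × 824 = 1648
    O-H: 4 × 456 = 1824
    Σ(formed) = 3472 kJ
  ΔH_II = 2674 − 3472 = −798 kJ
ΔH_I − ΔH_II = +930 kJ, so reaction II has the more negative ΔH; |ΔH_I − ΔH_II| = 930 kJ.

Reaction II, by 930 kJ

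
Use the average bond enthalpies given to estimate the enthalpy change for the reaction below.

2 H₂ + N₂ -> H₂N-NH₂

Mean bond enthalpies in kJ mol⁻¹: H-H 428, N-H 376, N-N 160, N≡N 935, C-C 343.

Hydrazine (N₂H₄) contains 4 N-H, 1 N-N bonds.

Bonds broken (reactants):
  H-H: 2 × 428 = 856
  N≡N: 1 × 935 = 935
  Σ(broken) = 1791 kJ
Bonds formed (products):
  N-H: 4 × 376 = 1504
  N-N: 1 × 160 = 160
  Σ(formed) = 1664 kJ
ΔH = Σ(broken) − Σ(formed) = 1791 − 1664 = +127 kJ

ΔH ≈ +127 kJ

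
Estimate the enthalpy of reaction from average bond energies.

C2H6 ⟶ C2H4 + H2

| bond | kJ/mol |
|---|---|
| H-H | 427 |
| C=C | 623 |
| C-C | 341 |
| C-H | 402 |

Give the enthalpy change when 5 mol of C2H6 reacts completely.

ΔH = +475 kJ

Bonds broken (reactants):
  C-C: 1 × 341 = 341
  C-H: 6 × 402 = 2412
  Σ(broken) = 2753 kJ
Bonds formed (products):
  C-H: 4 × 402 = 1608
  C=C: 1 × 623 = 623
  H-H: 1 × 427 = 427
  Σ(formed) = 2658 kJ
ΔH = Σ(broken) − Σ(formed) = 2753 − 2658 = +95 kJ
For 5× the reaction as written: 5 × (+95) = +475 kJ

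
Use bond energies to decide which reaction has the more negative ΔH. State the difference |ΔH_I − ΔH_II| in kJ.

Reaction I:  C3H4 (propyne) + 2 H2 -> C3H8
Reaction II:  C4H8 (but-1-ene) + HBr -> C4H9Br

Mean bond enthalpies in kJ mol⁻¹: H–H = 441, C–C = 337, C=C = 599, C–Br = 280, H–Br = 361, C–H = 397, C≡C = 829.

Reaction I, by 160 kJ

Reaction I:
  Bonds broken (reactants):
    C≡C: 1 × 829 = 829
    C–C: 1 × 337 = 337
    C–H: 4 × 397 = 1588
    H–H: 2 × 441 = 882
    Σ(broken) = 3636 kJ
  Bonds formed (products):
    C–C: 2 × 337 = 674
    C–H: 8 × 397 = 3176
    Σ(formed) = 3850 kJ
  ΔH_I = 3636 − 3850 = −214 kJ
Reaction II:
  Bonds broken (reactants):
    C–C: 2 × 337 = 674
    C–H: 8 × 397 = 3176
    C=C: 1 × 599 = 599
    H–Br: 1 × 361 = 361
    Σ(broken) = 4810 kJ
  Bonds formed (products):
    C–Br: 1 × 280 = 280
    C–C: 3 × 337 = 1011
    C–H: 9 × 397 = 3573
    Σ(formed) = 4864 kJ
  ΔH_II = 4810 − 4864 = −54 kJ
ΔH_I − ΔH_II = −160 kJ, so reaction I has the more negative ΔH; |ΔH_I − ΔH_II| = 160 kJ.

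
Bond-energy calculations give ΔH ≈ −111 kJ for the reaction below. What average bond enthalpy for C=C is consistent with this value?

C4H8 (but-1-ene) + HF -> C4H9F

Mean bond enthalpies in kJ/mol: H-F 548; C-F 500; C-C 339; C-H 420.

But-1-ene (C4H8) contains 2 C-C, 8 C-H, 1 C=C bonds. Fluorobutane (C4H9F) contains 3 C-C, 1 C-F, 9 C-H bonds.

Let D be the C=C bond energy.
Σ(broken) = 2×339 + 8×420 + 1×D + 1×548 = 4586 + D
Σ(formed) = 3×339 + 1×500 + 9×420 = 5297
ΔH = Σ(broken) − Σ(formed) = (4586 + D) − (5297) = −711 + D
Setting this equal to −111 kJ gives D = 600 kJ/mol.

D(C=C) ≈ 600 kJ/mol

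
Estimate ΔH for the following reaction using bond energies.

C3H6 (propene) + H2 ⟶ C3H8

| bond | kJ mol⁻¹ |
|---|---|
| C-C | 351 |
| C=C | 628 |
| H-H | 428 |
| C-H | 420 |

ΔH ≈ −135 kJ

Bonds broken (reactants):
  C-C: 1 × 351 = 351
  C-H: 6 × 420 = 2520
  C=C: 1 × 628 = 628
  H-H: 1 × 428 = 428
  Σ(broken) = 3927 kJ
Bonds formed (products):
  C-C: 2 × 351 = 702
  C-H: 8 × 420 = 3360
  Σ(formed) = 4062 kJ
ΔH = Σ(broken) − Σ(formed) = 3927 − 4062 = −135 kJ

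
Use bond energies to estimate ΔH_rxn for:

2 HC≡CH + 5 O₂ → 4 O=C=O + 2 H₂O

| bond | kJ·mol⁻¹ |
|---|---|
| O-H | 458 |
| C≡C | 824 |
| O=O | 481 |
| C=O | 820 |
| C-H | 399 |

ΔH ≈ −2743 kJ

Bonds broken (reactants):
  C≡C: 2 × 824 = 1648
  C-H: 4 × 399 = 1596
  O=O: 5 × 481 = 2405
  Σ(broken) = 5649 kJ
Bonds formed (products):
  C=O: 8 × 820 = 6560
  O-H: 4 × 458 = 1832
  Σ(formed) = 8392 kJ
ΔH = Σ(broken) − Σ(formed) = 5649 − 8392 = −2743 kJ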